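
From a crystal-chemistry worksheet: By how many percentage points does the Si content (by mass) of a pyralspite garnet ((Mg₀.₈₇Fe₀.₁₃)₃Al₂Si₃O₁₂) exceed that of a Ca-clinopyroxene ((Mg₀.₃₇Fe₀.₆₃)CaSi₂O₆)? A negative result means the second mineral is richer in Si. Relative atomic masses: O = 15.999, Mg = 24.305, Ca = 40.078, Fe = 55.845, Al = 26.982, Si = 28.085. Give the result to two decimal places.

First mineral: 84.255 g Si in 415.423 g formula = 20.28 wt% Si.
Second mineral: 56.170 g Si in 236.417 g formula = 23.76 wt% Si.
20.28% − 23.76% gives a difference of -3.48 percentage points.

-3.48 percentage points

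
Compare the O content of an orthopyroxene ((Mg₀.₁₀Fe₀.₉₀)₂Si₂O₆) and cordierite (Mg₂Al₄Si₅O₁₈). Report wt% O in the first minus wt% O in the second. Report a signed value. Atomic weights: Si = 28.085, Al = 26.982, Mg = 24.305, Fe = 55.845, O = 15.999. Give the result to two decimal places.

O in (Mg₀.₁₀Fe₀.₉₀)₂Si₂O₆: molar mass 257.546 g/mol; 6×15.999 = 95.994 g → 37.27 wt%.
O in Mg₂Al₄Si₅O₁₈: molar mass 584.945 g/mol; 18×15.999 = 287.982 g → 49.23 wt%.
Difference = 37.27 − 49.23 = -11.96 percentage points.

-11.96 percentage points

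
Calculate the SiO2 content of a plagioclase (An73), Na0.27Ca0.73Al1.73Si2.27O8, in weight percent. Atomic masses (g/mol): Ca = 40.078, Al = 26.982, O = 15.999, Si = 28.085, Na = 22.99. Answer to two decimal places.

Molar mass of Na0.27Ca0.73Al1.73Si2.27O8 = 0.27·22.99 + 0.73·40.078 + 1.73·26.982 + 2.27·28.085 + 8·15.999 = 273.888 g/mol.
Each formula unit contains 2.27 Si, equivalent to 2.27/1 = 2.2700 mol SiO2.
M(SiO2) = 1×28.085 + 2×15.999 = 60.083 g/mol.
Mass of SiO2 per formula unit = 2.2700 × 60.083 = 136.388 g.
SiO2 wt% = 136.388 / 273.888 × 100 = 49.80%.

49.80 wt%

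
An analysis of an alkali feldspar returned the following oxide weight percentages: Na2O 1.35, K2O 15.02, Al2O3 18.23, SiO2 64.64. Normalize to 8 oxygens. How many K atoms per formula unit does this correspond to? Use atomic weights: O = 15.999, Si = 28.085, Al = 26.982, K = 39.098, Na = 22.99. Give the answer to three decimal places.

0.889 K apfu

Na2O (M=61.979): mol = 0.02178; Na = 0.04356, O = 0.02178.
K2O (M=94.195): mol = 0.15946; K = 0.31892, O = 0.15946.
Al2O3 (M=101.961): mol = 0.17879; Al = 0.35758, O = 0.53637.
SiO2 (M=60.083): mol = 1.07585; Si = 1.07585, O = 2.15170.
ΣO = 2.86931; factor = 8/ΣO = 2.78813.
K apfu = 0.31892 × 2.78813 = 0.889.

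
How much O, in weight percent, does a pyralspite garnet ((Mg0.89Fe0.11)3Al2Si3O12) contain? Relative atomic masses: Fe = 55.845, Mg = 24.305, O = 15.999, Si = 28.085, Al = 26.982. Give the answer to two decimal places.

46.43 weight percent

Formula mass = 2.67×24.305 + 0.33×55.845 + 2×26.982 + 3×28.085 + 12×15.999 = 413.530 g/mol, of which 191.988 g is O.
So O makes up 191.988/413.530 = 0.4643 of the mass, i.e. 46.43%.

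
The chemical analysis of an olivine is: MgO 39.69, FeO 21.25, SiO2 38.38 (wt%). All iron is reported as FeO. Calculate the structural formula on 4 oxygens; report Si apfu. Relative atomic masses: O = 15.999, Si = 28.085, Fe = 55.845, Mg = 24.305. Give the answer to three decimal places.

0.999 Si apfu

MgO: 39.69/40.304 = 0.98477 mol → 0.98477 mol Mg, 0.98477 mol O.
FeO: 21.25/71.844 = 0.29578 mol → 0.29578 mol Fe, 0.29578 mol O.
SiO2: 38.38/60.083 = 0.63878 mol → 0.63878 mol Si, 1.27756 mol O.
Total oxygen = 2.55811 mol. Normalization factor = 4/2.55811 = 1.56365.
Si per 4 O = 0.63878 × 1.56365 = 0.999.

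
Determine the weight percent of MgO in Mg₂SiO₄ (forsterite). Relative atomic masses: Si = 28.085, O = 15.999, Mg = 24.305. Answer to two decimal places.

57.29 wt%

Formula mass = 140.691 g/mol.
2 Mg → 2.0000 mol MgO per formula unit; M(MgO) = 40.304, so MgO mass = 80.608 g.
80.608/140.691 × 100 = 57.29 wt%.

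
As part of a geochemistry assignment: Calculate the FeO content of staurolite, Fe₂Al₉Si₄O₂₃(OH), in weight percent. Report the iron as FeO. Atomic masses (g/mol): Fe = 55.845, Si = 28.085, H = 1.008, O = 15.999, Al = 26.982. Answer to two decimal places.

Molar mass of Fe₂Al₉Si₄O₂₃(OH) = 2×55.845 + 9×26.982 + 4×28.085 + 24×15.999 + 1×1.008 = 851.852 g/mol.
Each formula unit contains 2 Fe, equivalent to 2/1 = 2.0000 mol FeO.
M(FeO) = 1×55.845 + 1×15.999 = 71.844 g/mol.
Mass of FeO per formula unit = 2.0000 × 71.844 = 143.688 g.
FeO wt% = 143.688 / 851.852 × 100 = 16.87%.

16.87 wt%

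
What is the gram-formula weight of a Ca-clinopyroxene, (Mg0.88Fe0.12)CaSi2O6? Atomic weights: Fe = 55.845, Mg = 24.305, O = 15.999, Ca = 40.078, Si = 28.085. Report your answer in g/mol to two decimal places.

220.33 g/mol

Mg: 0.88 × 24.305 = 21.3884
Fe: 0.12 × 55.845 = 6.7014
Ca: 1 × 40.078 = 40.0780
Si: 2 × 28.085 = 56.1700
O: 6 × 15.999 = 95.9940
Summing the contributions gives the formula mass.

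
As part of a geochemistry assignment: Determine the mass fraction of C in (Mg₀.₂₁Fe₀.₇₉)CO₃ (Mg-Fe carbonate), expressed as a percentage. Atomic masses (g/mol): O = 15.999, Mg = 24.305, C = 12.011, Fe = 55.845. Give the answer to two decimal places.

11.00 mass %

Formula mass = 0.21*24.305 + 0.79*55.845 + 1*12.011 + 3*15.999 = 109.230 g/mol, of which 12.011 g is C.
So C makes up 12.011/109.230 = 0.1100 of the mass, i.e. 11.00%.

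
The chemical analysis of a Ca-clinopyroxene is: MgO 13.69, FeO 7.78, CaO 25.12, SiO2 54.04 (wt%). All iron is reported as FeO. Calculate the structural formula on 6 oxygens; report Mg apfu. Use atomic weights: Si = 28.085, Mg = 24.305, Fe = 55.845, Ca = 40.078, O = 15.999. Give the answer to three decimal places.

MgO (M=40.304): mol = 0.33967; Mg = 0.33967, O = 0.33967.
FeO (M=71.844): mol = 0.10829; Fe = 0.10829, O = 0.10829.
CaO (M=56.077): mol = 0.44796; Ca = 0.44796, O = 0.44796.
SiO2 (M=60.083): mol = 0.89942; Si = 0.89942, O = 1.79884.
ΣO = 2.69476; factor = 6/ΣO = 2.22654.
Mg apfu = 0.33967 × 2.22654 = 0.756.

0.756 Mg apfu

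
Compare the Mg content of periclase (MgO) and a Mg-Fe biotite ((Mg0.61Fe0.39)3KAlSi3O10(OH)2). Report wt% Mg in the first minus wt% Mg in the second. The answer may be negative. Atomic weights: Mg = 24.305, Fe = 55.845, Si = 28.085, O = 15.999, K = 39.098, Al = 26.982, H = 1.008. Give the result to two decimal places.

First mineral: 24.305 g Mg in 40.304 g formula = 60.30 wt% Mg.
Second mineral: 44.478 g Mg in 454.156 g formula = 9.79 wt% Mg.
60.30% − 9.79% gives a difference of 50.51 percentage points.

50.51 percentage points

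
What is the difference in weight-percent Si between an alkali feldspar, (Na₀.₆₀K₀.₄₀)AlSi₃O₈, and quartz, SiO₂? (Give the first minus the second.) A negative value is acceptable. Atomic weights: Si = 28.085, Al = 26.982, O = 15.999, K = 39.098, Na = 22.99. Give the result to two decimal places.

M((Na₀.₆₀K₀.₄₀)AlSi₃O₈) = 268.662 g/mol, so wt% Si = 84.255/268.662 × 100 = 31.36%.
M(SiO₂) = 60.083 g/mol, so wt% Si = 28.085/60.083 × 100 = 46.74%.
31.36 − 46.74 = -15.38 pp.

-15.38 percentage points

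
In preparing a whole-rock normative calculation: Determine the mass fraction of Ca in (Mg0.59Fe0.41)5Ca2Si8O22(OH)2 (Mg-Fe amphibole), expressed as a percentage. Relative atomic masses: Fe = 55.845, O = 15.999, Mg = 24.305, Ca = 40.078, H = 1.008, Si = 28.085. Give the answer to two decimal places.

9.14 mass %

Molar mass of (Mg0.59Fe0.41)5Ca2Si8O22(OH)2: 2.95*24.305 + 2.05*55.845 + 2*40.078 + 8*28.085 + 24*15.999 + 2*1.008 = 877.010 g/mol.
Mass of Ca per formula unit: 2 × 40.078 = 80.156 g.
Weight fraction Ca = 80.156 / 877.010 = 0.0914.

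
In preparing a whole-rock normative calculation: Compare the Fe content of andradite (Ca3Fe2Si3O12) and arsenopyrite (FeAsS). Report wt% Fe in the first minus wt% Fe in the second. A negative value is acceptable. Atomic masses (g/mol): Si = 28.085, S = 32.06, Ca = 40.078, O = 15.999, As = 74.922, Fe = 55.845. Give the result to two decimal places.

-12.32 percentage points

Fe in Ca3Fe2Si3O12: molar mass 508.167 g/mol; 2×55.845 = 111.690 g → 21.98 wt%.
Fe in FeAsS: molar mass 162.827 g/mol; 1×55.845 = 55.845 g → 34.30 wt%.
Difference = 21.98 − 34.30 = -12.32 percentage points.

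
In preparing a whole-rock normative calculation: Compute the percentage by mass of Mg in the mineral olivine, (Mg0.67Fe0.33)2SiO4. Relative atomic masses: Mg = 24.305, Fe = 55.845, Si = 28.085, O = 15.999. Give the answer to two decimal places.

Formula mass = 1.34·24.305 + 0.66·55.845 + 1·28.085 + 4·15.999 = 161.507 g/mol, of which 32.569 g is Mg.
So Mg makes up 32.569/161.507 = 0.2017 of the mass, i.e. 20.17%.

20.17 weight percent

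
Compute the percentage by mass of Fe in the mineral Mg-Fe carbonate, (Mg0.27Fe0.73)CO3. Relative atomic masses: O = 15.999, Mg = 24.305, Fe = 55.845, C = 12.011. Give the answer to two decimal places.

37.98 wt%

Molar mass of (Mg0.27Fe0.73)CO3: 0.27×24.305 + 0.73×55.845 + 1×12.011 + 3×15.999 = 107.337 g/mol.
Mass of Fe per formula unit: 0.73 × 55.845 = 40.767 g.
Weight fraction Fe = 40.767 / 107.337 = 0.3798.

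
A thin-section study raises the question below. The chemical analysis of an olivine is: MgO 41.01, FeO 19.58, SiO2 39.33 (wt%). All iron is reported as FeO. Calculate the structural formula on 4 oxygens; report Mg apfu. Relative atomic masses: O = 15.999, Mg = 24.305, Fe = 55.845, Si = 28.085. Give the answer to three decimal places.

1.566 Mg apfu

MgO (M=40.304): mol = 1.01752; Mg = 1.01752, O = 1.01752.
FeO (M=71.844): mol = 0.27253; Fe = 0.27253, O = 0.27253.
SiO2 (M=60.083): mol = 0.65459; Si = 0.65459, O = 1.30918.
ΣO = 2.59923; factor = 4/ΣO = 1.53892.
Mg apfu = 1.01752 × 1.53892 = 1.566.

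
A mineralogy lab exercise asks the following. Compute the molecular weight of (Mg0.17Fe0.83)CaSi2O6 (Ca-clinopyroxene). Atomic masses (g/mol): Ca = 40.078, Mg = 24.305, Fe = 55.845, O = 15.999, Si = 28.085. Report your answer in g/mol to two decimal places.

The formula mass is the sum 0.17·24.305 + 0.83·55.845 + 1·40.078 + 2·28.085 + 6·15.999.

242.73 g/mol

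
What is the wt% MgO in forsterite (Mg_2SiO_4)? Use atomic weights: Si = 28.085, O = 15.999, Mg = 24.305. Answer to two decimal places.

M(Mg_2SiO_4) = 140.691 g/mol; M(MgO) = 40.304 g/mol.
Moles MgO per formula unit = 2 Mg ÷ 1 = 2.0000.
MgO fraction = (2.0000 × 40.304) / 140.691 = 80.608/140.691 = 0.5729.

57.29 wt%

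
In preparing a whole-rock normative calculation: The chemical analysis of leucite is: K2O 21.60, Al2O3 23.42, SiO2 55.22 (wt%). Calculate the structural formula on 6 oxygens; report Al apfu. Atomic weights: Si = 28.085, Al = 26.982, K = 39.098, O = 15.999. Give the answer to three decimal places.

K2O (M=94.195): mol = 0.22931; K = 0.45862, O = 0.22931.
Al2O3 (M=101.961): mol = 0.22970; Al = 0.45940, O = 0.68910.
SiO2 (M=60.083): mol = 0.91906; Si = 0.91906, O = 1.83812.
ΣO = 2.75653; factor = 6/ΣO = 2.17665.
Al apfu = 0.45940 × 2.17665 = 1.000.

1.000 Al apfu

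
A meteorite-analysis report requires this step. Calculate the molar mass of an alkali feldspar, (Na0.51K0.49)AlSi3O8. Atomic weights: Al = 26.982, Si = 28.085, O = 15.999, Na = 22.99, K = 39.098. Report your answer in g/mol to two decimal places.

M = 0.51·22.99 + 0.49·39.098 + 1·26.982 + 3·28.085 + 8·15.999

270.11 g/mol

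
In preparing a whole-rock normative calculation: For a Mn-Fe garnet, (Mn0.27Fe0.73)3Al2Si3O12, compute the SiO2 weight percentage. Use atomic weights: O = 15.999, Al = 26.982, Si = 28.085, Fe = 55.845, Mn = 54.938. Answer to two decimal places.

M((Mn0.27Fe0.73)3Al2Si3O12) = 497.007 g/mol; M(SiO2) = 60.083 g/mol.
Moles SiO2 per formula unit = 3 Si ÷ 1 = 3.0000.
SiO2 fraction = (3.0000 × 60.083) / 497.007 = 180.249/497.007 = 0.3627.

36.27 wt%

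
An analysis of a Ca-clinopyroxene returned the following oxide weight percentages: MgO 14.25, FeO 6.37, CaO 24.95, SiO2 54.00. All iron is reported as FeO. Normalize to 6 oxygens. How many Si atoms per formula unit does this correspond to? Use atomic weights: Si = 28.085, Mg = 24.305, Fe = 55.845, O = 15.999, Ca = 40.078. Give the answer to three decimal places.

2.009 Si apfu

MgO: 14.25/40.304 = 0.35356 mol → 0.35356 mol Mg, 0.35356 mol O.
FeO: 6.37/71.844 = 0.08866 mol → 0.08866 mol Fe, 0.08866 mol O.
CaO: 24.95/56.077 = 0.44492 mol → 0.44492 mol Ca, 0.44492 mol O.
SiO2: 54.00/60.083 = 0.89876 mol → 0.89876 mol Si, 1.79752 mol O.
Total oxygen = 2.68466 mol. Normalization factor = 6/2.68466 = 2.23492.
Si per 6 O = 0.89876 × 2.23492 = 2.009.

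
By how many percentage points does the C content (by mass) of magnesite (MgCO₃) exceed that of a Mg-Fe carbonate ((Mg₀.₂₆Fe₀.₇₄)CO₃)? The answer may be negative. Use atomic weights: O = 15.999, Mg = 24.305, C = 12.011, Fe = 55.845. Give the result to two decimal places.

M(MgCO₃) = 84.313 g/mol, so wt% C = 12.011/84.313 × 100 = 14.25%.
M((Mg₀.₂₆Fe₀.₇₄)CO₃) = 107.653 g/mol, so wt% C = 12.011/107.653 × 100 = 11.16%.
14.25 − 11.16 = 3.09 pp.

3.09 percentage points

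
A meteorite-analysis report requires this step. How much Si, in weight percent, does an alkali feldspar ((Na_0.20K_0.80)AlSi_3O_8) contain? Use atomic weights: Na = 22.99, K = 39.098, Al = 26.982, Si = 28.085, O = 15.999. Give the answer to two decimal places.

30.63 weight percent

M((Na_0.20K_0.80)AlSi_3O_8) = 275.105 g/mol.
Si contributes 3 × 28.085 = 84.255 g per mole.
84.255/275.105 = 0.3063 → 30.63%.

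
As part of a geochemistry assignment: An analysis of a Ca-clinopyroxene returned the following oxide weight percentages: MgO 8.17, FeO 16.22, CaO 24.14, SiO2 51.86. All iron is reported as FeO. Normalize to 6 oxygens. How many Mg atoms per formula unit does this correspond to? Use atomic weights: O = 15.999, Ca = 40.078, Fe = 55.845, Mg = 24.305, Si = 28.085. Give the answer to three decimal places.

MgO: 8.17/40.304 = 0.20271 mol → 0.20271 mol Mg, 0.20271 mol O.
FeO: 16.22/71.844 = 0.22577 mol → 0.22577 mol Fe, 0.22577 mol O.
CaO: 24.14/56.077 = 0.43048 mol → 0.43048 mol Ca, 0.43048 mol O.
SiO2: 51.86/60.083 = 0.86314 mol → 0.86314 mol Si, 1.72628 mol O.
Total oxygen = 2.58524 mol. Normalization factor = 6/2.58524 = 2.32087.
Mg per 6 O = 0.20271 × 2.32087 = 0.470.

0.470 Mg apfu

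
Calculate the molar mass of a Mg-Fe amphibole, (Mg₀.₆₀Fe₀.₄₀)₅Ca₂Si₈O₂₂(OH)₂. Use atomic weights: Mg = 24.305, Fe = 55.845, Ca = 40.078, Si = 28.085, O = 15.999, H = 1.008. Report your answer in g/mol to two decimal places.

875.43 g/mol

M = 3*24.305 + 2*55.845 + 2*40.078 + 8*28.085 + 24*15.999 + 2*1.008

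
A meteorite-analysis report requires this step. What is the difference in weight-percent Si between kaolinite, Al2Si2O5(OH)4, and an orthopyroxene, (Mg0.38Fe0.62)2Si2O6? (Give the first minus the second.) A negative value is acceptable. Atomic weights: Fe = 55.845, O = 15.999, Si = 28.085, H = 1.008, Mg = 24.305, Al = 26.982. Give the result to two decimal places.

-1.66 percentage points

Si in Al2Si2O5(OH)4: molar mass 258.157 g/mol; 2×28.085 = 56.170 g → 21.76 wt%.
Si in (Mg0.38Fe0.62)2Si2O6: molar mass 239.884 g/mol; 2×28.085 = 56.170 g → 23.42 wt%.
Difference = 21.76 − 23.42 = -1.66 percentage points.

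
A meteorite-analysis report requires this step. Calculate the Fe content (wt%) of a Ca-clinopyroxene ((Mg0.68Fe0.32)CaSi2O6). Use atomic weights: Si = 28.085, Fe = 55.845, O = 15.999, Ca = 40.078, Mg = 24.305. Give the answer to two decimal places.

7.88 wt%

Molar mass of (Mg0.68Fe0.32)CaSi2O6: 0.68·24.305 + 0.32·55.845 + 1·40.078 + 2·28.085 + 6·15.999 = 226.640 g/mol.
Mass of Fe per formula unit: 0.32 × 55.845 = 17.870 g.
Weight fraction Fe = 17.870 / 226.640 = 0.0788.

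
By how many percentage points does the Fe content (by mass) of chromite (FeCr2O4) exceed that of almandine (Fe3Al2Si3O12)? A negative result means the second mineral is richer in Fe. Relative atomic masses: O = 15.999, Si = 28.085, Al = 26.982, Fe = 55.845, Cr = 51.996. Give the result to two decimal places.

-8.71 percentage points

First mineral: 55.845 g Fe in 223.833 g formula = 24.95 wt% Fe.
Second mineral: 167.535 g Fe in 497.742 g formula = 33.66 wt% Fe.
24.95% − 33.66% gives a difference of -8.71 percentage points.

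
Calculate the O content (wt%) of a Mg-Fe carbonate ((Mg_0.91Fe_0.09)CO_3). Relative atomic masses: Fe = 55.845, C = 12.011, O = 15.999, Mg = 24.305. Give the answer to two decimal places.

55.07 wt%

M((Mg_0.91Fe_0.09)CO_3) = 87.152 g/mol.
O contributes 3 × 15.999 = 47.997 g per mole.
47.997/87.152 = 0.5507 → 55.07%.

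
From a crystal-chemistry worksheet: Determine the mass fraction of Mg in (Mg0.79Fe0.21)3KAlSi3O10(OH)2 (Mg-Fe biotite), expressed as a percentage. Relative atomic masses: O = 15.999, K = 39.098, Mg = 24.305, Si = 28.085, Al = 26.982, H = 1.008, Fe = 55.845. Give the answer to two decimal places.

Formula mass = 2.37*24.305 + 0.63*55.845 + 1*39.098 + 1*26.982 + 3*28.085 + 12*15.999 + 2*1.008 = 437.124 g/mol, of which 57.603 g is Mg.
So Mg makes up 57.603/437.124 = 0.1318 of the mass, i.e. 13.18%.

13.18 wt%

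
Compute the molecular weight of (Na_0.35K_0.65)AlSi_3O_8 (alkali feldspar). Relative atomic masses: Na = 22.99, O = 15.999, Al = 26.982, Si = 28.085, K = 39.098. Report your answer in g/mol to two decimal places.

Na: 0.35 × 22.99 = 8.0465
K: 0.65 × 39.098 = 25.4137
Al: 1 × 26.982 = 26.9820
Si: 3 × 28.085 = 84.2550
O: 8 × 15.999 = 127.9920
Summing the contributions gives the formula mass.

272.69 g/mol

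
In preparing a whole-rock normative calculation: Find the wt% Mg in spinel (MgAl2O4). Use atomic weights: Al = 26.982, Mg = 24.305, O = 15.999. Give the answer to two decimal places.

Formula mass = 1·24.305 + 2·26.982 + 4·15.999 = 142.265 g/mol, of which 24.305 g is Mg.
So Mg makes up 24.305/142.265 = 0.1708 of the mass, i.e. 17.08%.

17.08 wt%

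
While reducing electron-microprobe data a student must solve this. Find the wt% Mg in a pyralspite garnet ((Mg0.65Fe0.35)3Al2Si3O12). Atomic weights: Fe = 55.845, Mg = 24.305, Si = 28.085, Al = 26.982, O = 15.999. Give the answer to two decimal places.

Molar mass of (Mg0.65Fe0.35)3Al2Si3O12: 1.95×24.305 + 1.05×55.845 + 2×26.982 + 3×28.085 + 12×15.999 = 436.239 g/mol.
Mass of Mg per formula unit: 1.95 × 24.305 = 47.395 g.
Weight fraction Mg = 47.395 / 436.239 = 0.1086.

10.86 wt%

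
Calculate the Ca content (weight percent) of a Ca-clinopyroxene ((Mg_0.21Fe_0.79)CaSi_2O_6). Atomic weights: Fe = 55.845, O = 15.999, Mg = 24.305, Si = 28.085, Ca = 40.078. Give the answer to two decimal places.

M((Mg_0.21Fe_0.79)CaSi_2O_6) = 241.464 g/mol.
Ca contributes 1 × 40.078 = 40.078 g per mole.
40.078/241.464 = 0.1660 → 16.60%.

16.60 weight percent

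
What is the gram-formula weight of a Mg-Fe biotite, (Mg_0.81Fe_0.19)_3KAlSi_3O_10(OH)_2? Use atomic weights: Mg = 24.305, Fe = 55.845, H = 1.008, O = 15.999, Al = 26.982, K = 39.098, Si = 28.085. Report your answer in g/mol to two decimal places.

M = 2.43(24.305) + 0.57(55.845) + 1(39.098) + 1(26.982) + 3(28.085) + 12(15.999) + 2(1.008)

435.23 g/mol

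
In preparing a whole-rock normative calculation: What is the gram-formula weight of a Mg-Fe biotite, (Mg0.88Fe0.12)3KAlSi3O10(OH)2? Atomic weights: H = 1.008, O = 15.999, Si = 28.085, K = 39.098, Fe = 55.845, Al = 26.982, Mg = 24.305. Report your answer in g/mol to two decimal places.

The formula mass is the sum 2.64×24.305 + 0.36×55.845 + 1×39.098 + 1×26.982 + 3×28.085 + 12×15.999 + 2×1.008.

428.61 g/mol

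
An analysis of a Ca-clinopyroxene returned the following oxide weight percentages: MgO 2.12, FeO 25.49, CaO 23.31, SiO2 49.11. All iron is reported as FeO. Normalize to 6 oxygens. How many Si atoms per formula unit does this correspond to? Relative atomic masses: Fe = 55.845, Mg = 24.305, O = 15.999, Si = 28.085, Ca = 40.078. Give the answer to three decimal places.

1.995 Si apfu

MgO (M=40.304): mol = 0.05260; Mg = 0.05260, O = 0.05260.
FeO (M=71.844): mol = 0.35480; Fe = 0.35480, O = 0.35480.
CaO (M=56.077): mol = 0.41568; Ca = 0.41568, O = 0.41568.
SiO2 (M=60.083): mol = 0.81737; Si = 0.81737, O = 1.63474.
ΣO = 2.45782; factor = 6/ΣO = 2.44119.
Si apfu = 0.81737 × 2.44119 = 1.995.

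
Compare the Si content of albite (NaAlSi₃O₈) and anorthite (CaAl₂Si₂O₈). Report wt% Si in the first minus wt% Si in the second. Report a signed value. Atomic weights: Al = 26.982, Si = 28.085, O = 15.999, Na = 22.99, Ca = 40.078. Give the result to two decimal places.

Si in NaAlSi₃O₈: molar mass 262.219 g/mol; 3×28.085 = 84.255 g → 32.13 wt%.
Si in CaAl₂Si₂O₈: molar mass 278.204 g/mol; 2×28.085 = 56.170 g → 20.19 wt%.
Difference = 32.13 − 20.19 = 11.94 percentage points.

11.94 percentage points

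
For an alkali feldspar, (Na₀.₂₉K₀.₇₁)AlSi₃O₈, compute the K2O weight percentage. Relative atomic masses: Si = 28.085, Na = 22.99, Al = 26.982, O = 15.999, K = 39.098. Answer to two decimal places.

12.22 wt%

M((Na₀.₂₉K₀.₇₁)AlSi₃O₈) = 273.656 g/mol; M(K2O) = 94.195 g/mol.
Moles K2O per formula unit = 0.71 K ÷ 2 = 0.3550.
K2O fraction = (0.3550 × 94.195) / 273.656 = 33.439/273.656 = 0.1222.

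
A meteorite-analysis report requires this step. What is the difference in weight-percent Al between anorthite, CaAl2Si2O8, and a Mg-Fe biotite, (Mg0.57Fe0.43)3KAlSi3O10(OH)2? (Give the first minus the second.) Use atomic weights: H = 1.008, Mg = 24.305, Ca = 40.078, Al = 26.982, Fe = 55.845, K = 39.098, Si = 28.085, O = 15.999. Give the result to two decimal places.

13.51 percentage points

M(CaAl2Si2O8) = 278.204 g/mol, so wt% Al = 53.964/278.204 × 100 = 19.40%.
M((Mg0.57Fe0.43)3KAlSi3O10(OH)2) = 457.941 g/mol, so wt% Al = 26.982/457.941 × 100 = 5.89%.
19.40 − 5.89 = 13.51 pp.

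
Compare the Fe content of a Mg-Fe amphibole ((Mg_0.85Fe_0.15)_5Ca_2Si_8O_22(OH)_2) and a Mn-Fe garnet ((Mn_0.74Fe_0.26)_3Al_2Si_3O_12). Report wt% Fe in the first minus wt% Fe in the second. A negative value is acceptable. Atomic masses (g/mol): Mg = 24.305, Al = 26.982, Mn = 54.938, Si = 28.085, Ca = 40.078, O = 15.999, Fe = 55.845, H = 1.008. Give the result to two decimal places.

-3.78 percentage points

First mineral: 41.884 g Fe in 836.008 g formula = 5.01 wt% Fe.
Second mineral: 43.559 g Fe in 495.728 g formula = 8.79 wt% Fe.
5.01% − 8.79% gives a difference of -3.78 percentage points.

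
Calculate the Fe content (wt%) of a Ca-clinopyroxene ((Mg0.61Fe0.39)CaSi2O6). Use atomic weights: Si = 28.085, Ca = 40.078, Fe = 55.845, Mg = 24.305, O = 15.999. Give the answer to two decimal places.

Formula mass = 0.61×24.305 + 0.39×55.845 + 1×40.078 + 2×28.085 + 6×15.999 = 228.848 g/mol, of which 21.780 g is Fe.
So Fe makes up 21.780/228.848 = 0.0952 of the mass, i.e. 9.52%.

9.52 wt%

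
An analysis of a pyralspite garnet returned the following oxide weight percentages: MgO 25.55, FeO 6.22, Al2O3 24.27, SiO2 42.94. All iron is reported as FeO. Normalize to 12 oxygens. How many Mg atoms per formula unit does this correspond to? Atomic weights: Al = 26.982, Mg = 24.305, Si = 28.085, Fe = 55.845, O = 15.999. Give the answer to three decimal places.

2.656 Mg apfu

MgO (M=40.304): mol = 0.63393; Mg = 0.63393, O = 0.63393.
FeO (M=71.844): mol = 0.08658; Fe = 0.08658, O = 0.08658.
Al2O3 (M=101.961): mol = 0.23803; Al = 0.47606, O = 0.71409.
SiO2 (M=60.083): mol = 0.71468; Si = 0.71468, O = 1.42936.
ΣO = 2.86396; factor = 12/ΣO = 4.19000.
Mg apfu = 0.63393 × 4.19000 = 2.656.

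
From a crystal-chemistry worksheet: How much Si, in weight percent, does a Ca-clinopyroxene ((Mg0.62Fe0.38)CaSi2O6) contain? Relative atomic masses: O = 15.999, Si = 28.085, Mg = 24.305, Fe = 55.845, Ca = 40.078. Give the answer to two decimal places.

24.58 weight percent

Formula mass = 0.62*24.305 + 0.38*55.845 + 1*40.078 + 2*28.085 + 6*15.999 = 228.532 g/mol, of which 56.170 g is Si.
So Si makes up 56.170/228.532 = 0.2458 of the mass, i.e. 24.58%.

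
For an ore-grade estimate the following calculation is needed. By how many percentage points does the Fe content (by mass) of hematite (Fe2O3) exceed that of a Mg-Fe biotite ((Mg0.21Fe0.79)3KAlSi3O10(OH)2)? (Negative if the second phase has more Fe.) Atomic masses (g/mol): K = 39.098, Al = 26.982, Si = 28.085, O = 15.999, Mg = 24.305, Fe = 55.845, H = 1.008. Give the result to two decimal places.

Fe in Fe2O3: molar mass 159.687 g/mol; 2×55.845 = 111.690 g → 69.94 wt%.
Fe in (Mg0.21Fe0.79)3KAlSi3O10(OH)2: molar mass 492.004 g/mol; 2.37×55.845 = 132.353 g → 26.90 wt%.
Difference = 69.94 − 26.90 = 43.04 percentage points.

43.04 percentage points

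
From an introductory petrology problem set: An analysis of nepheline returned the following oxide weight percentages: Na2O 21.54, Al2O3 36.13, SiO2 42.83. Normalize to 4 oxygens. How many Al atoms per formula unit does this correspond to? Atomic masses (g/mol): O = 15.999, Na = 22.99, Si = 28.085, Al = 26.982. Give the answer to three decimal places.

Na2O: 21.54/61.979 = 0.34754 mol → 0.69508 mol Na, 0.34754 mol O.
Al2O3: 36.13/101.961 = 0.35435 mol → 0.70870 mol Al, 1.06305 mol O.
SiO2: 42.83/60.083 = 0.71285 mol → 0.71285 mol Si, 1.42570 mol O.
Total oxygen = 2.83629 mol. Normalization factor = 4/2.83629 = 1.41029.
Al per 4 O = 0.70870 × 1.41029 = 0.999.

0.999 Al apfu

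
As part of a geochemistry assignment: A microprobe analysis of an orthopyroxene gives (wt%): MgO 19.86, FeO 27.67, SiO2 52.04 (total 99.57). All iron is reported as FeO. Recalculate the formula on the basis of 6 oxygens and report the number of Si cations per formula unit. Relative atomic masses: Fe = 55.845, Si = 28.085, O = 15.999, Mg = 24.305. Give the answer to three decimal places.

MgO: 19.86/40.304 = 0.49276 mol → 0.49276 mol Mg, 0.49276 mol O.
FeO: 27.67/71.844 = 0.38514 mol → 0.38514 mol Fe, 0.38514 mol O.
SiO2: 52.04/60.083 = 0.86614 mol → 0.86614 mol Si, 1.73228 mol O.
Total oxygen = 2.61018 mol. Normalization factor = 6/2.61018 = 2.29869.
Si per 6 O = 0.86614 × 2.29869 = 1.991.

1.991 Si apfu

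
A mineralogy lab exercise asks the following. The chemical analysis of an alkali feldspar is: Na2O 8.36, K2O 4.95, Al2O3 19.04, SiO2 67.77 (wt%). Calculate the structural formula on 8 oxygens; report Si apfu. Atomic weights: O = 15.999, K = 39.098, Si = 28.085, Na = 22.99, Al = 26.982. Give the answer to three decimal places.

3.004 Si apfu

Na2O: 8.36/61.979 = 0.13488 mol → 0.26976 mol Na, 0.13488 mol O.
K2O: 4.95/94.195 = 0.05255 mol → 0.10510 mol K, 0.05255 mol O.
Al2O3: 19.04/101.961 = 0.18674 mol → 0.37348 mol Al, 0.56022 mol O.
SiO2: 67.77/60.083 = 1.12794 mol → 1.12794 mol Si, 2.25588 mol O.
Total oxygen = 3.00353 mol. Normalization factor = 8/3.00353 = 2.66353.
Si per 8 O = 1.12794 × 2.66353 = 3.004.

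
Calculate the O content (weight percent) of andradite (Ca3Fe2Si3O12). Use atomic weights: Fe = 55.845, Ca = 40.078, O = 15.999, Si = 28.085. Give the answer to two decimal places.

Formula mass = 3*40.078 + 2*55.845 + 3*28.085 + 12*15.999 = 508.167 g/mol, of which 191.988 g is O.
So O makes up 191.988/508.167 = 0.3778 of the mass, i.e. 37.78%.

37.78 weight percent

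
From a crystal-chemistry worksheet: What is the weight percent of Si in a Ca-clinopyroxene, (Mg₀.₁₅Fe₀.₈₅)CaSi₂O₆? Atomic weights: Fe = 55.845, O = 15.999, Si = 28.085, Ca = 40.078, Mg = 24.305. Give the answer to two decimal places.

M((Mg₀.₁₅Fe₀.₈₅)CaSi₂O₆) = 243.356 g/mol.
Si contributes 2 × 28.085 = 56.170 g per mole.
56.170/243.356 = 0.2308 → 23.08%.

23.08 mass %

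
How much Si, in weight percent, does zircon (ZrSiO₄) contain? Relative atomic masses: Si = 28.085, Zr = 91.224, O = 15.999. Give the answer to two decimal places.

Formula mass = 1*91.224 + 1*28.085 + 4*15.999 = 183.305 g/mol, of which 28.085 g is Si.
So Si makes up 28.085/183.305 = 0.1532 of the mass, i.e. 15.32%.

15.32 weight percent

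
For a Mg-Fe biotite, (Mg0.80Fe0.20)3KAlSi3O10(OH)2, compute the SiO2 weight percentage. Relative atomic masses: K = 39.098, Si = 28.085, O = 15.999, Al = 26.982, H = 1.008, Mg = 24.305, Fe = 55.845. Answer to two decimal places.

Formula mass = 436.178 g/mol.
3 Si → 3.0000 mol SiO2 per formula unit; M(SiO2) = 60.083, so SiO2 mass = 180.249 g.
180.249/436.178 × 100 = 41.32 wt%.

41.32 wt%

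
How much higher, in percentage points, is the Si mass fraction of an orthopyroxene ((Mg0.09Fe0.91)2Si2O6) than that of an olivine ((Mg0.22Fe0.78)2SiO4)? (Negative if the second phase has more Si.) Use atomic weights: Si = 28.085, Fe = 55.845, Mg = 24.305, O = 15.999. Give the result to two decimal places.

6.97 percentage points

First mineral: 56.170 g Si in 258.177 g formula = 21.76 wt% Si.
Second mineral: 28.085 g Si in 189.893 g formula = 14.79 wt% Si.
21.76% − 14.79% gives a difference of 6.97 percentage points.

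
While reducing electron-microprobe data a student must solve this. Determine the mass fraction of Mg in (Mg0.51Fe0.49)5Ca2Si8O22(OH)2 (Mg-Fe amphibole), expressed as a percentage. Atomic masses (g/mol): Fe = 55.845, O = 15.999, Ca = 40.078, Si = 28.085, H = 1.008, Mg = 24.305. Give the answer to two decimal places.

6.97 weight percent

Formula mass = 2.55×24.305 + 2.45×55.845 + 2×40.078 + 8×28.085 + 24×15.999 + 2×1.008 = 889.626 g/mol, of which 61.978 g is Mg.
So Mg makes up 61.978/889.626 = 0.0697 of the mass, i.e. 6.97%.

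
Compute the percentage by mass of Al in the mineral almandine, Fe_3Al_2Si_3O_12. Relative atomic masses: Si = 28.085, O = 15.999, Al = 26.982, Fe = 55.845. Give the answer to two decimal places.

Formula mass = 3×55.845 + 2×26.982 + 3×28.085 + 12×15.999 = 497.742 g/mol, of which 53.964 g is Al.
So Al makes up 53.964/497.742 = 0.1084 of the mass, i.e. 10.84%.

10.84 wt%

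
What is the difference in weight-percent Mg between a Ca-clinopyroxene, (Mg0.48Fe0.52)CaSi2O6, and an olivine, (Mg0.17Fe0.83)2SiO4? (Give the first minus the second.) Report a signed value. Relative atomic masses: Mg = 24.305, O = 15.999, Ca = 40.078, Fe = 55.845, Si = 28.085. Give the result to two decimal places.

0.73 percentage points

First mineral: 11.666 g Mg in 232.948 g formula = 5.01 wt% Mg.
Second mineral: 8.264 g Mg in 193.047 g formula = 4.28 wt% Mg.
5.01% − 4.28% gives a difference of 0.73 percentage points.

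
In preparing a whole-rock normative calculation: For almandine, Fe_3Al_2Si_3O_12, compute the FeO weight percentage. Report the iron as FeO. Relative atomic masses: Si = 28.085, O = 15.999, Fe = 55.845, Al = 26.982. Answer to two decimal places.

43.30 wt%

M(Fe_3Al_2Si_3O_12) = 497.742 g/mol; M(FeO) = 71.844 g/mol.
Moles FeO per formula unit = 3 Fe ÷ 1 = 3.0000.
FeO fraction = (3.0000 × 71.844) / 497.742 = 215.532/497.742 = 0.4330.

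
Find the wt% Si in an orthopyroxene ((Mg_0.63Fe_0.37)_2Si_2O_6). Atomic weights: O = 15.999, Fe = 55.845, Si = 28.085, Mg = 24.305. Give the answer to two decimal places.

M((Mg_0.63Fe_0.37)_2Si_2O_6) = 224.114 g/mol.
Si contributes 2 × 28.085 = 56.170 g per mole.
56.170/224.114 = 0.2506 → 25.06%.

25.06 mass %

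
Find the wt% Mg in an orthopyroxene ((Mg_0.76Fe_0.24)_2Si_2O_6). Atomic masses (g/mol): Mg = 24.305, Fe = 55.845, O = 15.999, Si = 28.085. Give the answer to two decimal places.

17.11 wt%

Formula mass = 1.52·24.305 + 0.48·55.845 + 2·28.085 + 6·15.999 = 215.913 g/mol, of which 36.944 g is Mg.
So Mg makes up 36.944/215.913 = 0.1711 of the mass, i.e. 17.11%.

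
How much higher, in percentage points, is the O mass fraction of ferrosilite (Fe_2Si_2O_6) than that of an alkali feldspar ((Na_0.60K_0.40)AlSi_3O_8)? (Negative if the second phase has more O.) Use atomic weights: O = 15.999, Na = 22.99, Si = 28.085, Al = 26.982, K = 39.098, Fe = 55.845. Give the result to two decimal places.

-11.26 percentage points

O in Fe_2Si_2O_6: molar mass 263.854 g/mol; 6×15.999 = 95.994 g → 36.38 wt%.
O in (Na_0.60K_0.40)AlSi_3O_8: molar mass 268.662 g/mol; 8×15.999 = 127.992 g → 47.64 wt%.
Difference = 36.38 − 47.64 = -11.26 percentage points.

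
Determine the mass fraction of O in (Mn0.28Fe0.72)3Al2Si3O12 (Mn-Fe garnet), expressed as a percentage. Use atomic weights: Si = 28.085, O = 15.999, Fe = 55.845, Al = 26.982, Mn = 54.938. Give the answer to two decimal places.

38.63 wt%

Formula mass = 0.84·54.938 + 2.16·55.845 + 2·26.982 + 3·28.085 + 12·15.999 = 496.980 g/mol, of which 191.988 g is O.
So O makes up 191.988/496.980 = 0.3863 of the mass, i.e. 38.63%.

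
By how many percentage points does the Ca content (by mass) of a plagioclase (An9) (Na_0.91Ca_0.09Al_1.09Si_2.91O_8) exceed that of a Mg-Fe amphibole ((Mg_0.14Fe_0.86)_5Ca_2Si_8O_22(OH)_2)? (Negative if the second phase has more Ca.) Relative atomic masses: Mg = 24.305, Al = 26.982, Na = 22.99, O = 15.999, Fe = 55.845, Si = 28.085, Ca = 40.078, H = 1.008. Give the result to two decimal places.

First mineral: 3.607 g Ca in 263.658 g formula = 1.37 wt% Ca.
Second mineral: 80.156 g Ca in 947.975 g formula = 8.46 wt% Ca.
1.37% − 8.46% gives a difference of -7.09 percentage points.

-7.09 percentage points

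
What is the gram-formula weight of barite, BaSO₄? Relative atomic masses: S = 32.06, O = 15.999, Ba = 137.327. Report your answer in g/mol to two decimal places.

Ba: 1 × 137.327 = 137.3270
S: 1 × 32.06 = 32.0600
O: 4 × 15.999 = 63.9960
Summing the contributions gives the formula mass.

233.38 g/mol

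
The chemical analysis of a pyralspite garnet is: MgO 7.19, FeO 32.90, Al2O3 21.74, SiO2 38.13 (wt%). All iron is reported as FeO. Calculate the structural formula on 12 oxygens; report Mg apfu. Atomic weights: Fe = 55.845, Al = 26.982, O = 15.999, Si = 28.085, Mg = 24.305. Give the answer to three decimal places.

MgO (M=40.304): mol = 0.17839; Mg = 0.17839, O = 0.17839.
FeO (M=71.844): mol = 0.45794; Fe = 0.45794, O = 0.45794.
Al2O3 (M=101.961): mol = 0.21322; Al = 0.42644, O = 0.63966.
SiO2 (M=60.083): mol = 0.63462; Si = 0.63462, O = 1.26924.
ΣO = 2.54523; factor = 12/ΣO = 4.71470.
Mg apfu = 0.17839 × 4.71470 = 0.841.

0.841 Mg apfu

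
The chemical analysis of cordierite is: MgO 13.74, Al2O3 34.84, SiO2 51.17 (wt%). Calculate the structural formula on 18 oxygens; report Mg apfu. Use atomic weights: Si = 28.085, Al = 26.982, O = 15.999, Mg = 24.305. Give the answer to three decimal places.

1.999 Mg apfu

MgO (M=40.304): mol = 0.34091; Mg = 0.34091, O = 0.34091.
Al2O3 (M=101.961): mol = 0.34170; Al = 0.68340, O = 1.02510.
SiO2 (M=60.083): mol = 0.85166; Si = 0.85166, O = 1.70332.
ΣO = 3.06933; factor = 18/ΣO = 5.86447.
Mg apfu = 0.34091 × 5.86447 = 1.999.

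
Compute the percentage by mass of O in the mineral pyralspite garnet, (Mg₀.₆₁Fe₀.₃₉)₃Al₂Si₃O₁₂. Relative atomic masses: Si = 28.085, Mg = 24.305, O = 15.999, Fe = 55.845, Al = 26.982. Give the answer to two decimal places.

Formula mass = 1.83·24.305 + 1.17·55.845 + 2·26.982 + 3·28.085 + 12·15.999 = 440.024 g/mol, of which 191.988 g is O.
So O makes up 191.988/440.024 = 0.4363 of the mass, i.e. 43.63%.

43.63 mass %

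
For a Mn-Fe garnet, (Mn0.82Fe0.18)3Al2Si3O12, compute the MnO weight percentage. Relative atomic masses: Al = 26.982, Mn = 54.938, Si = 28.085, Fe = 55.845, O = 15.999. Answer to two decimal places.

Molar mass of (Mn0.82Fe0.18)3Al2Si3O12 = 2.46*54.938 + 0.54*55.845 + 2*26.982 + 3*28.085 + 12*15.999 = 495.511 g/mol.
Each formula unit contains 2.46 Mn, equivalent to 2.46/1 = 2.4600 mol MnO.
M(MnO) = 1×54.938 + 1×15.999 = 70.937 g/mol.
Mass of MnO per formula unit = 2.4600 × 70.937 = 174.505 g.
MnO wt% = 174.505 / 495.511 × 100 = 35.22%.

35.22 wt%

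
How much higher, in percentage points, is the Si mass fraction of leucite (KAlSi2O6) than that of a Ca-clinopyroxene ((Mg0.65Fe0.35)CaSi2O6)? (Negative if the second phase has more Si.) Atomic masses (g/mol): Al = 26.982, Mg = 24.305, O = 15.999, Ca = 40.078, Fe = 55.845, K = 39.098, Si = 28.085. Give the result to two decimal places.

1.06 percentage points

Si in KAlSi2O6: molar mass 218.244 g/mol; 2×28.085 = 56.170 g → 25.74 wt%.
Si in (Mg0.65Fe0.35)CaSi2O6: molar mass 227.586 g/mol; 2×28.085 = 56.170 g → 24.68 wt%.
Difference = 25.74 − 24.68 = 1.06 percentage points.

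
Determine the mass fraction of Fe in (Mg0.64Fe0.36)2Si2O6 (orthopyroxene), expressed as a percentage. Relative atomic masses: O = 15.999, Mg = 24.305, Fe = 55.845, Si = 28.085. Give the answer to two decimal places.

17.99 weight percent

Formula mass = 1.28·24.305 + 0.72·55.845 + 2·28.085 + 6·15.999 = 223.483 g/mol, of which 40.208 g is Fe.
So Fe makes up 40.208/223.483 = 0.1799 of the mass, i.e. 17.99%.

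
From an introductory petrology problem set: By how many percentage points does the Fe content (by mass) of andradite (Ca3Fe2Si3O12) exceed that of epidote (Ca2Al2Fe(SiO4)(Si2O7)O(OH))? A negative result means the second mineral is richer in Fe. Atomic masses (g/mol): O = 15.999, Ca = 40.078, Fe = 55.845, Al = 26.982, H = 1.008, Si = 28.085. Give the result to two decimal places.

10.42 percentage points

Fe in Ca3Fe2Si3O12: molar mass 508.167 g/mol; 2×55.845 = 111.690 g → 21.98 wt%.
Fe in Ca2Al2Fe(SiO4)(Si2O7)O(OH): molar mass 483.215 g/mol; 1×55.845 = 55.845 g → 11.56 wt%.
Difference = 21.98 − 11.56 = 10.42 percentage points.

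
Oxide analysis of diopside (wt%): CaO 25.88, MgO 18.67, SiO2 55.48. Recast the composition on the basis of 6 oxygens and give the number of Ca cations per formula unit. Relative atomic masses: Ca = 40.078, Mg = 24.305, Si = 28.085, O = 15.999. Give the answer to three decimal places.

CaO (M=56.077): mol = 0.46151; Ca = 0.46151, O = 0.46151.
MgO (M=40.304): mol = 0.46323; Mg = 0.46323, O = 0.46323.
SiO2 (M=60.083): mol = 0.92339; Si = 0.92339, O = 1.84678.
ΣO = 2.77152; factor = 6/ΣO = 2.16488.
Ca apfu = 0.46151 × 2.16488 = 0.999.

0.999 Ca apfu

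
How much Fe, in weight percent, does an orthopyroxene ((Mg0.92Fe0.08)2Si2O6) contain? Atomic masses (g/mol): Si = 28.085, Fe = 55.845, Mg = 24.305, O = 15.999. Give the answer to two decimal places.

4.34 weight percent

Formula mass = 1.84*24.305 + 0.16*55.845 + 2*28.085 + 6*15.999 = 205.820 g/mol, of which 8.935 g is Fe.
So Fe makes up 8.935/205.820 = 0.0434 of the mass, i.e. 4.34%.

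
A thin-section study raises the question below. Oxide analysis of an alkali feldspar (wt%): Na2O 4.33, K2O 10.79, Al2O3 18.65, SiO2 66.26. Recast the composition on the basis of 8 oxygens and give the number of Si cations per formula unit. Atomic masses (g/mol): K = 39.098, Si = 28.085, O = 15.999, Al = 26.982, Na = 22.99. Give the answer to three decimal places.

Na2O: 4.33/61.979 = 0.06986 mol → 0.13972 mol Na, 0.06986 mol O.
K2O: 10.79/94.195 = 0.11455 mol → 0.22910 mol K, 0.11455 mol O.
Al2O3: 18.65/101.961 = 0.18291 mol → 0.36582 mol Al, 0.54873 mol O.
SiO2: 66.26/60.083 = 1.10281 mol → 1.10281 mol Si, 2.20562 mol O.
Total oxygen = 2.93876 mol. Normalization factor = 8/2.93876 = 2.72224.
Si per 8 O = 1.10281 × 2.72224 = 3.002.

3.002 Si apfu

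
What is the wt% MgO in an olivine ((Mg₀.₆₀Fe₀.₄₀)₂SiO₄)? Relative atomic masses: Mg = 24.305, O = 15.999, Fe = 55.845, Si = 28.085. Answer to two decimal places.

Formula mass = 165.923 g/mol.
1.20 Mg → 1.2000 mol MgO per formula unit; M(MgO) = 40.304, so MgO mass = 48.365 g.
48.365/165.923 × 100 = 29.15 wt%.

29.15 wt%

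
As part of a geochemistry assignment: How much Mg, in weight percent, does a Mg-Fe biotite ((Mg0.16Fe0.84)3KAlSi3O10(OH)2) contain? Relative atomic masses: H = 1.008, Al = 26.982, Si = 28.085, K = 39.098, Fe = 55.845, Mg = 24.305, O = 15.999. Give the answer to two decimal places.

Molar mass of (Mg0.16Fe0.84)3KAlSi3O10(OH)2: 0.48·24.305 + 2.52·55.845 + 1·39.098 + 1·26.982 + 3·28.085 + 12·15.999 + 2·1.008 = 496.735 g/mol.
Mass of Mg per formula unit: 0.48 × 24.305 = 11.666 g.
Weight fraction Mg = 11.666 / 496.735 = 0.0235.

2.35 weight percent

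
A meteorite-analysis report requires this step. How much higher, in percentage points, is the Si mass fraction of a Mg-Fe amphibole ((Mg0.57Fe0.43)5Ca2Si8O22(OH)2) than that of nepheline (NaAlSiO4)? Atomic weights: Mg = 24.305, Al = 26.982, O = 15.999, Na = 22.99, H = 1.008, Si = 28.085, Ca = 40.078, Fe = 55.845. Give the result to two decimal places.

5.76 percentage points

Si in (Mg0.57Fe0.43)5Ca2Si8O22(OH)2: molar mass 880.164 g/mol; 8×28.085 = 224.680 g → 25.53 wt%.
Si in NaAlSiO4: molar mass 142.053 g/mol; 1×28.085 = 28.085 g → 19.77 wt%.
Difference = 25.53 − 19.77 = 5.76 percentage points.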